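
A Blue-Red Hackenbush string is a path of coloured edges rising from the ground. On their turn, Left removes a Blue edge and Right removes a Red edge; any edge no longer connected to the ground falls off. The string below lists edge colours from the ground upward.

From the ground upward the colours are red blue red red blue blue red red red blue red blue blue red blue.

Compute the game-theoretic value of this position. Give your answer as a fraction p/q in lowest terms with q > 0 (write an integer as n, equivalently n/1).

-13221/16384

value(r) = { none | 0 } gives -1
value(rb) = { -1 | 0 } gives -1/2
value(rbr) = { -1 | -1/2; 0 } gives -3/4
value(rbrr) = { -1 | -3/4; -1/2; 0 } gives -7/8
value(rbrrb) = { -1; -7/8 | -3/4; -1/2; 0 } gives -13/16
value(rbrrbb) = { -1; -7/8; -13/16 | -3/4; -1/2; 0 } gives -25/32
value(rbrrbbr) = { -1; -7/8; -13/16 | -25/32; -3/4; -1/2; 0 } gives -51/64
value(rbrrbbrr) = { -1; -7/8; -13/16 | -51/64; -25/32; -3/4; -1/2; 0 } gives -103/128
value(rbrrbbrrr) = { -1; -7/8; -13/16 | -103/128; -51/64; -25/32; -3/4; -1/2; 0 } gives -207/256
value(rbrrbbrrrb) = { -1; -7/8; -13/16; -207/256 | -103/128; -51/64; -25/32; -3/4; -1/2; 0 } gives -413/512
value(rbrrbbrrrbr) = { -1; -7/8; -13/16; -207/256 | -413/512; -103/128; -51/64; -25/32; -3/4; -1/2; 0 } gives -827/1024
value(rbrrbbrrrbrb) = { -1; -7/8; -13/16; -207/256; -827/1024 | -413/512; -103/128; -51/64; -25/32; -3/4; -1/2; 0 } gives -1653/2048
value(rbrrbbrrrbrbb) = { -1; -7/8; -13/16; -207/256; -827/1024; -1653/2048 | -413/512; -103/128; -51/64; -25/32; -3/4; -1/2; 0 } gives -3305/4096
value(rbrrbbrrrbrbbr) = { -1; -7/8; -13/16; -207/256; -827/1024; -1653/2048 | -3305/4096; -413/512; -103/128; -51/64; -25/32; -3/4; -1/2; 0 } gives -6611/8192
value(rbrrbbrrrbrbbrb) = { -1; -7/8; -13/16; -207/256; -827/1024; -1653/2048; -6611/8192 | -3305/4096; -413/512; -103/128; -51/64; -25/32; -3/4; -1/2; 0 } gives -13221/16384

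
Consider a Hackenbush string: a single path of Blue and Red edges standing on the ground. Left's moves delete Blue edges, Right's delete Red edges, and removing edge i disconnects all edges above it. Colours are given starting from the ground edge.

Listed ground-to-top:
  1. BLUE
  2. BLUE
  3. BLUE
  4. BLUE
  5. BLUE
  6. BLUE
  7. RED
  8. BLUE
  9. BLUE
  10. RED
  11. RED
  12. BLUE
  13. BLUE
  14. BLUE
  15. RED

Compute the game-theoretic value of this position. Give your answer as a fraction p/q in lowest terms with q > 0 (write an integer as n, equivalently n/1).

2973/512

Recurse on prefixes of the 15-edge string BLUE BLUE BLUE BLUE BLUE BLUE RED BLUE BLUE RED RED BLUE BLUE BLUE RED:
step 1: add BLUE to get B; options L={ 0 } R={ ∅ } ⇒ 1
step 2: add BLUE to get BB; options L={ 0 1 } R={ ∅ } ⇒ 2
step 3: add BLUE to get BBB; options L={ 0 1 2 } R={ ∅ } ⇒ 3
step 4: add BLUE to get BBBB; options L={ 0 1 2 3 } R={ ∅ } ⇒ 4
step 5: add BLUE to get BBBBB; options L={ 0 1 2 3 4 } R={ ∅ } ⇒ 5
step 6: add BLUE to get BBBBBB; options L={ 0 1 2 3 4 5 } R={ ∅ } ⇒ 6
step 7: add RED to get BBBBBBR; options L={ 0 1 2 3 4 5 } R={ 6 } ⇒ 11/2
step 8: add BLUE to get BBBBBBRB; options L={ 0 1 2 3 4 5 11/2 } R={ 6 } ⇒ 23/4
step 9: add BLUE to get BBBBBBRBB; options L={ 0 1 2 3 4 5 11/2 23/4 } R={ 6 } ⇒ 47/8
step 10: add RED to get BBBBBBRBBR; options L={ 0 1 2 3 4 5 11/2 23/4 } R={ 47/8 6 } ⇒ 93/16
step 11: add RED to get BBBBBBRBBRR; options L={ 0 1 2 3 4 5 11/2 23/4 } R={ 93/16 47/8 6 } ⇒ 185/32
step 12: add BLUE to get BBBBBBRBBRRB; options L={ 0 1 2 3 4 5 11/2 23/4 185/32 } R={ 93/16 47/8 6 } ⇒ 371/64
step 13: add BLUE to get BBBBBBRBBRRBB; options L={ 0 1 2 3 4 5 11/2 23/4 185/32 371/64 } R={ 93/16 47/8 6 } ⇒ 743/128
step 14: add BLUE to get BBBBBBRBBRRBBB; options L={ 0 1 2 3 4 5 11/2 23/4 185/32 371/64 743/128 } R={ 93/16 47/8 6 } ⇒ 1487/256
step 15: add RED to get BBBBBBRBBRRBBBR; options L={ 0 1 2 3 4 5 11/2 23/4 185/32 371/64 743/128 } R={ 1487/256 93/16 47/8 6 } ⇒ 2973/512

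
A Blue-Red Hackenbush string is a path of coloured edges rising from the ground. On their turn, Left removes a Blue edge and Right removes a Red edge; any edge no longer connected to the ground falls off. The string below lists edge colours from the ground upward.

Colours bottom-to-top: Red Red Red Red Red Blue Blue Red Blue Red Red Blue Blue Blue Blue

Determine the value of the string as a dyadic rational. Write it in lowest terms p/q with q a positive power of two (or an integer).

-4449/1024

step 1: add Red to get R; options L={ · } R={ 0 } so -1
step 2: add Red to get RR; options L={ · } R={ -1; 0 } so -2
step 3: add Red to get RRR; options L={ · } R={ -2; -1; 0 } so -3
step 4: add Red to get RRRR; options L={ · } R={ -3; -2; -1; 0 } so -4
step 5: add Red to get RRRRR; options L={ · } R={ -4; -3; -2; -1; 0 } so -5
step 6: add Blue to get RRRRRB; options L={ -5 } R={ -4; -3; -2; -1; 0 } so -9/2
step 7: add Blue to get RRRRRBB; options L={ -5; -9/2 } R={ -4; -3; -2; -1; 0 } so -17/4
step 8: add Red to get RRRRRBBR; options L={ -5; -9/2 } R={ -17/4; -4; -3; -2; -1; 0 } so -35/8
step 9: add Blue to get RRRRRBBRB; options L={ -5; -9/2; -35/8 } R={ -17/4; -4; -3; -2; -1; 0 } so -69/16
step 10: add Red to get RRRRRBBRBR; options L={ -5; -9/2; -35/8 } R={ -69/16; -17/4; -4; -3; -2; -1; 0 } so -139/32
step 11: add Red to get RRRRRBBRBRR; options L={ -5; -9/2; -35/8 } R={ -139/32; -69/16; -17/4; -4; -3; -2; -1; 0 } so -279/64
step 12: add Blue to get RRRRRBBRBRRB; options L={ -5; -9/2; -35/8; -279/64 } R={ -139/32; -69/16; -17/4; -4; -3; -2; -1; 0 } so -557/128
step 13: add Blue to get RRRRRBBRBRRBB; options L={ -5; -9/2; -35/8; -279/64; -557/128 } R={ -139/32; -69/16; -17/4; -4; -3; -2; -1; 0 } so -1113/256
step 14: add Blue to get RRRRRBBRBRRBBB; options L={ -5; -9/2; -35/8; -279/64; -557/128; -1113/256 } R={ -139/32; -69/16; -17/4; -4; -3; -2; -1; 0 } so -2225/512
step 15: add Blue to get RRRRRBBRBRRBBBB; options L={ -5; -9/2; -35/8; -279/64; -557/128; -1113/256; -2225/512 } R={ -139/32; -69/16; -17/4; -4; -3; -2; -1; 0 } so -4449/1024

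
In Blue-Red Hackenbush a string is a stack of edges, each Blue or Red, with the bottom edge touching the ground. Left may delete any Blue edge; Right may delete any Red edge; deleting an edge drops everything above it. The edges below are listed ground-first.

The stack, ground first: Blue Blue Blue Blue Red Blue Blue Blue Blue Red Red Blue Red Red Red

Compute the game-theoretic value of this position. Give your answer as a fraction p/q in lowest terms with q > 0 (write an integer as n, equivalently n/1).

Build val(s[:k]) for k = 1..15, string s = Blue Blue Blue Blue Red Blue Blue Blue Blue Red Red Blue Red Red Red.
1 of 15 · B · max L 0 · min R +∞ -> 1
2 of 15 · BB · max L 1 · min R +∞ -> 2
3 of 15 · BBB · max L 2 · min R +∞ -> 3
4 of 15 · BBBB · max L 3 · min R +∞ -> 4
5 of 15 · BBBBR · max L 3 · min R 4 -> 7/2
6 of 15 · BBBBRB · max L 7/2 · min R 4 -> 15/4
7 of 15 · BBBBRBB · max L 15/4 · min R 4 -> 31/8
8 of 15 · BBBBRBBB · max L 31/8 · min R 4 -> 63/16
9 of 15 · BBBBRBBBB · max L 63/16 · min R 4 -> 127/32
10 of 15 · BBBBRBBBBR · max L 63/16 · min R 127/32 -> 253/64
11 of 15 · BBBBRBBBBRR · max L 63/16 · min R 253/64 -> 505/128
12 of 15 · BBBBRBBBBRRB · max L 505/128 · min R 253/64 -> 1011/256
13 of 15 · BBBBRBBBBRRBR · max L 505/128 · min R 1011/256 -> 2021/512
14 of 15 · BBBBRBBBBRRBRR · max L 505/128 · min R 2021/512 -> 4041/1024
15 of 15 · BBBBRBBBBRRBRRR · max L 505/128 · min R 4041/1024 -> 8081/2048

8081/2048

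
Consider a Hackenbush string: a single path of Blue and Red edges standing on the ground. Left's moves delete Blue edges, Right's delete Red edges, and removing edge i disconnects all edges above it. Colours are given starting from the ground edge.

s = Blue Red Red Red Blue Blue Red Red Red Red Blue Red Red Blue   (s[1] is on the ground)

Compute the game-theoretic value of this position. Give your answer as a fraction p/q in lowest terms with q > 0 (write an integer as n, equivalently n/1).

1555/8192

step 1: add Blue to get B; options L={ 0 } R={ (no moves) } so 1
step 2: add Red to get BR; options L={ 0 } R={ 1 } so 1/2
step 3: add Red to get BRR; options L={ 0 } R={ 1/2,1 } so 1/4
step 4: add Red to get BRRR; options L={ 0 } R={ 1/4,1/2,1 } so 1/8
step 5: add Blue to get BRRRB; options L={ 0,1/8 } R={ 1/4,1/2,1 } so 3/16
step 6: add Blue to get BRRRBB; options L={ 0,1/8,3/16 } R={ 1/4,1/2,1 } so 7/32
step 7: add Red to get BRRRBBR; options L={ 0,1/8,3/16 } R={ 7/32,1/4,1/2,1 } so 13/64
step 8: add Red to get BRRRBBRR; options L={ 0,1/8,3/16 } R={ 13/64,7/32,1/4,1/2,1 } so 25/128
step 9: add Red to get BRRRBBRRR; options L={ 0,1/8,3/16 } R={ 25/128,13/64,7/32,1/4,1/2,1 } so 49/256
step 10: add Red to get BRRRBBRRRR; options L={ 0,1/8,3/16 } R={ 49/256,25/128,13/64,7/32,1/4,1/2,1 } so 97/512
step 11: add Blue to get BRRRBBRRRRB; options L={ 0,1/8,3/16,97/512 } R={ 49/256,25/128,13/64,7/32,1/4,1/2,1 } so 195/1024
step 12: add Red to get BRRRBBRRRRBR; options L={ 0,1/8,3/16,97/512 } R={ 195/1024,49/256,25/128,13/64,7/32,1/4,1/2,1 } so 389/2048
step 13: add Red to get BRRRBBRRRRBRR; options L={ 0,1/8,3/16,97/512 } R={ 389/2048,195/1024,49/256,25/128,13/64,7/32,1/4,1/2,1 } so 777/4096
step 14: add Blue to get BRRRBBRRRRBRRB; options L={ 0,1/8,3/16,97/512,777/4096 } R={ 389/2048,195/1024,49/256,25/128,13/64,7/32,1/4,1/2,1 } so 1555/8192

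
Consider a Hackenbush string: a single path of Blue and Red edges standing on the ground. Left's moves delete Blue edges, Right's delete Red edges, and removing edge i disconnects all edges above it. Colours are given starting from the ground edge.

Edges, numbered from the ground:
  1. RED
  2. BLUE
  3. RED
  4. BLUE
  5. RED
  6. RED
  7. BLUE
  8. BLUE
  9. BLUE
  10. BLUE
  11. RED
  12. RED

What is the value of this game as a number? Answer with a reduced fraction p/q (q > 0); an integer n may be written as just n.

Prefix values for RED BLUE RED BLUE RED RED BLUE BLUE BLUE BLUE RED RED via {L|R} + simplicity:
step 1: add RED to get R; options L={ (no moves) } R={ 0 } → -1
step 2: add BLUE to get RB; options L={ -1 } R={ 0 } → -1/2
step 3: add RED to get RBR; options L={ -1 } R={ -1/2, 0 } → -3/4
step 4: add BLUE to get RBRB; options L={ -1, -3/4 } R={ -1/2, 0 } → -5/8
step 5: add RED to get RBRBR; options L={ -1, -3/4 } R={ -5/8, -1/2, 0 } → -11/16
step 6: add RED to get RBRBRR; options L={ -1, -3/4 } R={ -11/16, -5/8, -1/2, 0 } → -23/32
step 7: add BLUE to get RBRBRRB; options L={ -1, -3/4, -23/32 } R={ -11/16, -5/8, -1/2, 0 } → -45/64
step 8: add BLUE to get RBRBRRBB; options L={ -1, -3/4, -23/32, -45/64 } R={ -11/16, -5/8, -1/2, 0 } → -89/128
step 9: add BLUE to get RBRBRRBBB; options L={ -1, -3/4, -23/32, -45/64, -89/128 } R={ -11/16, -5/8, -1/2, 0 } → -177/256
step 10: add BLUE to get RBRBRRBBBB; options L={ -1, -3/4, -23/32, -45/64, -89/128, -177/256 } R={ -11/16, -5/8, -1/2, 0 } → -353/512
step 11: add RED to get RBRBRRBBBBR; options L={ -1, -3/4, -23/32, -45/64, -89/128, -177/256 } R={ -353/512, -11/16, -5/8, -1/2, 0 } → -707/1024
step 12: add RED to get RBRBRRBBBBRR; options L={ -1, -3/4, -23/32, -45/64, -89/128, -177/256 } R={ -707/1024, -353/512, -11/16, -5/8, -1/2, 0 } → -1415/2048

-1415/2048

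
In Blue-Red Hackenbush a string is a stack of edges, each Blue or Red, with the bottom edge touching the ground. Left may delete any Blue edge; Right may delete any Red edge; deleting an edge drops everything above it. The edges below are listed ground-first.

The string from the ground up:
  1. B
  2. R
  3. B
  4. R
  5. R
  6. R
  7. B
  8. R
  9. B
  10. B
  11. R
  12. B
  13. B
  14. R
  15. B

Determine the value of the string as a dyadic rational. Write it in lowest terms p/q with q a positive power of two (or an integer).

Recurse on prefixes of the 15-edge string B R B R R R B R B B R B B R B:
G_1 [B]  L=[0]  R=[]  → 1
G_2 [BR]  L=[0]  R=[1]  → 1/2
G_3 [BRB]  L=[0,1/2]  R=[1]  → 3/4
G_4 [BRBR]  L=[0,1/2]  R=[3/4,1]  → 5/8
G_5 [BRBRR]  L=[0,1/2]  R=[5/8,3/4,1]  → 9/16
G_6 [BRBRRR]  L=[0,1/2]  R=[9/16,5/8,3/4,1]  → 17/32
G_7 [BRBRRRB]  L=[0,1/2,17/32]  R=[9/16,5/8,3/4,1]  → 35/64
G_8 [BRBRRRBR]  L=[0,1/2,17/32]  R=[35/64,9/16,5/8,3/4,1]  → 69/128
G_9 [BRBRRRBRB]  L=[0,1/2,17/32,69/128]  R=[35/64,9/16,5/8,3/4,1]  → 139/256
G_10 [BRBRRRBRBB]  L=[0,1/2,17/32,69/128,139/256]  R=[35/64,9/16,5/8,3/4,1]  → 279/512
G_11 [BRBRRRBRBBR]  L=[0,1/2,17/32,69/128,139/256]  R=[279/512,35/64,9/16,5/8,3/4,1]  → 557/1024
G_12 [BRBRRRBRBBRB]  L=[0,1/2,17/32,69/128,139/256,557/1024]  R=[279/512,35/64,9/16,5/8,3/4,1]  → 1115/2048
G_13 [BRBRRRBRBBRBB]  L=[0,1/2,17/32,69/128,139/256,557/1024,1115/2048]  R=[279/512,35/64,9/16,5/8,3/4,1]  → 2231/4096
G_14 [BRBRRRBRBBRBBR]  L=[0,1/2,17/32,69/128,139/256,557/1024,1115/2048]  R=[2231/4096,279/512,35/64,9/16,5/8,3/4,1]  → 4461/8192
G_15 [BRBRRRBRBBRBBRB]  L=[0,1/2,17/32,69/128,139/256,557/1024,1115/2048,4461/8192]  R=[2231/4096,279/512,35/64,9/16,5/8,3/4,1]  → 8923/16384

8923/16384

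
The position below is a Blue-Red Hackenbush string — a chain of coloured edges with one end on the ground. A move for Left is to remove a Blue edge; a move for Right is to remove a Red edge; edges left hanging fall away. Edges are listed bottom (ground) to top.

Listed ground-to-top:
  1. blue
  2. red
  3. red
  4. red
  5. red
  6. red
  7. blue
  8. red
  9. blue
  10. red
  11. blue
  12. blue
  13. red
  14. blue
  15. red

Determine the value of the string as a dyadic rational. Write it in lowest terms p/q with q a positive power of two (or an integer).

693/16384

Recurse on prefixes of the 15-edge string blue red red red red red blue red blue red blue blue red blue red:
1 of 15 · b · max L 0 · min R +∞ => 1
2 of 15 · br · max L 0 · min R 1 => 1/2
3 of 15 · brr · max L 0 · min R 1/2 => 1/4
4 of 15 · brrr · max L 0 · min R 1/4 => 1/8
5 of 15 · brrrr · max L 0 · min R 1/8 => 1/16
6 of 15 · brrrrr · max L 0 · min R 1/16 => 1/32
7 of 15 · brrrrrb · max L 1/32 · min R 1/16 => 3/64
8 of 15 · brrrrrbr · max L 1/32 · min R 3/64 => 5/128
9 of 15 · brrrrrbrb · max L 5/128 · min R 3/64 => 11/256
10 of 15 · brrrrrbrbr · max L 5/128 · min R 11/256 => 21/512
11 of 15 · brrrrrbrbrb · max L 21/512 · min R 11/256 => 43/1024
12 of 15 · brrrrrbrbrbb · max L 43/1024 · min R 11/256 => 87/2048
13 of 15 · brrrrrbrbrbbr · max L 43/1024 · min R 87/2048 => 173/4096
14 of 15 · brrrrrbrbrbbrb · max L 173/4096 · min R 87/2048 => 347/8192
15 of 15 · brrrrrbrbrbbrbr · max L 173/4096 · min R 347/8192 => 693/16384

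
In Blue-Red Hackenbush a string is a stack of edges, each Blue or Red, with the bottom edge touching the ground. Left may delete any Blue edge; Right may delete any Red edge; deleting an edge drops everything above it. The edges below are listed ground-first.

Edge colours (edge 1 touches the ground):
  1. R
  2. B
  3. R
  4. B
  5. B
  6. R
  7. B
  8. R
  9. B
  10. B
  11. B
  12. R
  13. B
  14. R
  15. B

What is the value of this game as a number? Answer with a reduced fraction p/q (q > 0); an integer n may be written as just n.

g_1 [R]  L=[—]  R=[0]  ⇒ -1
g_2 [RB]  L=[-1]  R=[0]  ⇒ -1/2
g_3 [RBR]  L=[-1]  R=[-1/2,0]  ⇒ -3/4
g_4 [RBRB]  L=[-1,-3/4]  R=[-1/2,0]  ⇒ -5/8
g_5 [RBRBB]  L=[-1,-3/4,-5/8]  R=[-1/2,0]  ⇒ -9/16
g_6 [RBRBBR]  L=[-1,-3/4,-5/8]  R=[-9/16,-1/2,0]  ⇒ -19/32
g_7 [RBRBBRB]  L=[-1,-3/4,-5/8,-19/32]  R=[-9/16,-1/2,0]  ⇒ -37/64
g_8 [RBRBBRBR]  L=[-1,-3/4,-5/8,-19/32]  R=[-37/64,-9/16,-1/2,0]  ⇒ -75/128
g_9 [RBRBBRBRB]  L=[-1,-3/4,-5/8,-19/32,-75/128]  R=[-37/64,-9/16,-1/2,0]  ⇒ -149/256
g_10 [RBRBBRBRBB]  L=[-1,-3/4,-5/8,-19/32,-75/128,-149/256]  R=[-37/64,-9/16,-1/2,0]  ⇒ -297/512
g_11 [RBRBBRBRBBB]  L=[-1,-3/4,-5/8,-19/32,-75/128,-149/256,-297/512]  R=[-37/64,-9/16,-1/2,0]  ⇒ -593/1024
g_12 [RBRBBRBRBBBR]  L=[-1,-3/4,-5/8,-19/32,-75/128,-149/256,-297/512]  R=[-593/1024,-37/64,-9/16,-1/2,0]  ⇒ -1187/2048
g_13 [RBRBBRBRBBBRB]  L=[-1,-3/4,-5/8,-19/32,-75/128,-149/256,-297/512,-1187/2048]  R=[-593/1024,-37/64,-9/16,-1/2,0]  ⇒ -2373/4096
g_14 [RBRBBRBRBBBRBR]  L=[-1,-3/4,-5/8,-19/32,-75/128,-149/256,-297/512,-1187/2048]  R=[-2373/4096,-593/1024,-37/64,-9/16,-1/2,0]  ⇒ -4747/8192
g_15 [RBRBBRBRBBBRBRB]  L=[-1,-3/4,-5/8,-19/32,-75/128,-149/256,-297/512,-1187/2048,-4747/8192]  R=[-2373/4096,-593/1024,-37/64,-9/16,-1/2,0]  ⇒ -9493/16384

-9493/16384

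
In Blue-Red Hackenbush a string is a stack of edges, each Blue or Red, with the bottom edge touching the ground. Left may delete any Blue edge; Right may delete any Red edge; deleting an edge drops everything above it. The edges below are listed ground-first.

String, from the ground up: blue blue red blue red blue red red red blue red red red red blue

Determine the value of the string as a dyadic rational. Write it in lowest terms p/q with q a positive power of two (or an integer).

1 of 15 · b · max L 0 · min R +∞ so 1
2 of 15 · bb · max L 1 · min R +∞ so 2
3 of 15 · bbr · max L 1 · min R 2 so 3/2
4 of 15 · bbrb · max L 3/2 · min R 2 so 7/4
5 of 15 · bbrbr · max L 3/2 · min R 7/4 so 13/8
6 of 15 · bbrbrb · max L 13/8 · min R 7/4 so 27/16
7 of 15 · bbrbrbr · max L 13/8 · min R 27/16 so 53/32
8 of 15 · bbrbrbrr · max L 13/8 · min R 53/32 so 105/64
9 of 15 · bbrbrbrrr · max L 13/8 · min R 105/64 so 209/128
10 of 15 · bbrbrbrrrb · max L 209/128 · min R 105/64 so 419/256
11 of 15 · bbrbrbrrrbr · max L 209/128 · min R 419/256 so 837/512
12 of 15 · bbrbrbrrrbrr · max L 209/128 · min R 837/512 so 1673/1024
13 of 15 · bbrbrbrrrbrrr · max L 209/128 · min R 1673/1024 so 3345/2048
14 of 15 · bbrbrbrrrbrrrr · max L 209/128 · min R 3345/2048 so 6689/4096
15 of 15 · bbrbrbrrrbrrrrb · max L 6689/4096 · min R 3345/2048 so 13379/8192

13379/8192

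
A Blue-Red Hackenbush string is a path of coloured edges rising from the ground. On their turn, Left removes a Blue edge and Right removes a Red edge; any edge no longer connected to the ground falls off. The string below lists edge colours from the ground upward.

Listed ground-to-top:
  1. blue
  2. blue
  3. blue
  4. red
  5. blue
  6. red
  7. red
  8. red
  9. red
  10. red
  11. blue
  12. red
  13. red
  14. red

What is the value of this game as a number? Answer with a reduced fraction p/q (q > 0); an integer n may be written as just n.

Prefix values for blue blue blue red blue red red red red red blue red red red via {L|R} + simplicity:
val_1 [b]  L=[0]  R=[]  gives 1
val_2 [bb]  L=[0; 1]  R=[]  gives 2
val_3 [bbb]  L=[0; 1; 2]  R=[]  gives 3
val_4 [bbbr]  L=[0; 1; 2]  R=[3]  gives 5/2
val_5 [bbbrb]  L=[0; 1; 2; 5/2]  R=[3]  gives 11/4
val_6 [bbbrbr]  L=[0; 1; 2; 5/2]  R=[11/4; 3]  gives 21/8
val_7 [bbbrbrr]  L=[0; 1; 2; 5/2]  R=[21/8; 11/4; 3]  gives 41/16
val_8 [bbbrbrrr]  L=[0; 1; 2; 5/2]  R=[41/16; 21/8; 11/4; 3]  gives 81/32
val_9 [bbbrbrrrr]  L=[0; 1; 2; 5/2]  R=[81/32; 41/16; 21/8; 11/4; 3]  gives 161/64
val_10 [bbbrbrrrrr]  L=[0; 1; 2; 5/2]  R=[161/64; 81/32; 41/16; 21/8; 11/4; 3]  gives 321/128
val_11 [bbbrbrrrrrb]  L=[0; 1; 2; 5/2; 321/128]  R=[161/64; 81/32; 41/16; 21/8; 11/4; 3]  gives 643/256
val_12 [bbbrbrrrrrbr]  L=[0; 1; 2; 5/2; 321/128]  R=[643/256; 161/64; 81/32; 41/16; 21/8; 11/4; 3]  gives 1285/512
val_13 [bbbrbrrrrrbrr]  L=[0; 1; 2; 5/2; 321/128]  R=[1285/512; 643/256; 161/64; 81/32; 41/16; 21/8; 11/4; 3]  gives 2569/1024
val_14 [bbbrbrrrrrbrrr]  L=[0; 1; 2; 5/2; 321/128]  R=[2569/1024; 1285/512; 643/256; 161/64; 81/32; 41/16; 21/8; 11/4; 3]  gives 5137/2048

5137/2048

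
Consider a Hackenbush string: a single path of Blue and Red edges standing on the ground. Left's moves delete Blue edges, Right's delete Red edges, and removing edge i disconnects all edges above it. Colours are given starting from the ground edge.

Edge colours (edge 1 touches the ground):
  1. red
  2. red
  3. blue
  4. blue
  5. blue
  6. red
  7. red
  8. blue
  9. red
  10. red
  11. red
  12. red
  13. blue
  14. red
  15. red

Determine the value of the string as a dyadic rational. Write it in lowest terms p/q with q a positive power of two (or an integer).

-9975/8192

step 1: add red to get r; options L={ — } R={ 0 } => -1
step 2: add red to get rr; options L={ — } R={ -1; 0 } => -2
step 3: add blue to get rrb; options L={ -2 } R={ -1; 0 } => -3/2
step 4: add blue to get rrbb; options L={ -2; -3/2 } R={ -1; 0 } => -5/4
step 5: add blue to get rrbbb; options L={ -2; -3/2; -5/4 } R={ -1; 0 } => -9/8
step 6: add red to get rrbbbr; options L={ -2; -3/2; -5/4 } R={ -9/8; -1; 0 } => -19/16
step 7: add red to get rrbbbrr; options L={ -2; -3/2; -5/4 } R={ -19/16; -9/8; -1; 0 } => -39/32
step 8: add blue to get rrbbbrrb; options L={ -2; -3/2; -5/4; -39/32 } R={ -19/16; -9/8; -1; 0 } => -77/64
step 9: add red to get rrbbbrrbr; options L={ -2; -3/2; -5/4; -39/32 } R={ -77/64; -19/16; -9/8; -1; 0 } => -155/128
step 10: add red to get rrbbbrrbrr; options L={ -2; -3/2; -5/4; -39/32 } R={ -155/128; -77/64; -19/16; -9/8; -1; 0 } => -311/256
step 11: add red to get rrbbbrrbrrr; options L={ -2; -3/2; -5/4; -39/32 } R={ -311/256; -155/128; -77/64; -19/16; -9/8; -1; 0 } => -623/512
step 12: add red to get rrbbbrrbrrrr; options L={ -2; -3/2; -5/4; -39/32 } R={ -623/512; -311/256; -155/128; -77/64; -19/16; -9/8; -1; 0 } => -1247/1024
step 13: add blue to get rrbbbrrbrrrrb; options L={ -2; -3/2; -5/4; -39/32; -1247/1024 } R={ -623/512; -311/256; -155/128; -77/64; -19/16; -9/8; -1; 0 } => -2493/2048
step 14: add red to get rrbbbrrbrrrrbr; options L={ -2; -3/2; -5/4; -39/32; -1247/1024 } R={ -2493/2048; -623/512; -311/256; -155/128; -77/64; -19/16; -9/8; -1; 0 } => -4987/4096
step 15: add red to get rrbbbrrbrrrrbrr; options L={ -2; -3/2; -5/4; -39/32; -1247/1024 } R={ -4987/4096; -2493/2048; -623/512; -311/256; -155/128; -77/64; -19/16; -9/8; -1; 0 } => -9975/8192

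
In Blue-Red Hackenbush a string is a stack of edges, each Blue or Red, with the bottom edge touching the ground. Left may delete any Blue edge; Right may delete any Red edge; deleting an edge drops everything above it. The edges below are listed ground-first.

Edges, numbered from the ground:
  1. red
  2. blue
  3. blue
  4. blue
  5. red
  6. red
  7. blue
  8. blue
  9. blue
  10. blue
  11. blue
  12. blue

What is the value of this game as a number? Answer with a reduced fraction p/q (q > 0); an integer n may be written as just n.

r: Left {  }, Right { 0 } → simplest -1
rb: Left { -1 }, Right { 0 } → simplest -1/2
rbb: Left { -1,-1/2 }, Right { 0 } → simplest -1/4
rbbb: Left { -1,-1/2,-1/4 }, Right { 0 } → simplest -1/8
rbbbr: Left { -1,-1/2,-1/4 }, Right { -1/8,0 } → simplest -3/16
rbbbrr: Left { -1,-1/2,-1/4 }, Right { -3/16,-1/8,0 } → simplest -7/32
rbbbrrb: Left { -1,-1/2,-1/4,-7/32 }, Right { -3/16,-1/8,0 } → simplest -13/64
rbbbrrbb: Left { -1,-1/2,-1/4,-7/32,-13/64 }, Right { -3/16,-1/8,0 } → simplest -25/128
rbbbrrbbb: Left { -1,-1/2,-1/4,-7/32,-13/64,-25/128 }, Right { -3/16,-1/8,0 } → simplest -49/256
rbbbrrbbbb: Left { -1,-1/2,-1/4,-7/32,-13/64,-25/128,-49/256 }, Right { -3/16,-1/8,0 } → simplest -97/512
rbbbrrbbbbb: Left { -1,-1/2,-1/4,-7/32,-13/64,-25/128,-49/256,-97/512 }, Right { -3/16,-1/8,0 } → simplest -193/1024
rbbbrrbbbbbb: Left { -1,-1/2,-1/4,-7/32,-13/64,-25/128,-49/256,-97/512,-193/1024 }, Right { -3/16,-1/8,0 } → simplest -385/2048

-385/2048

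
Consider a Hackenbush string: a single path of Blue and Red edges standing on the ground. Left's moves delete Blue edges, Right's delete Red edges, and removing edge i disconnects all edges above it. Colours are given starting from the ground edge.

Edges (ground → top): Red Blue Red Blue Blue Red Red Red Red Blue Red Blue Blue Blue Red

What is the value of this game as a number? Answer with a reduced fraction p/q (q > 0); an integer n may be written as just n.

-10147/16384

Prefix values for Red Blue Red Blue Blue Red Red Red Red Blue Red Blue Blue Blue Red via {L|R} + simplicity:
R: Left { ∅ }, Right { 0 } — simplest -1
RB: Left { -1 }, Right { 0 } — simplest -1/2
RBR: Left { -1 }, Right { -1/2; 0 } — simplest -3/4
RBRB: Left { -1; -3/4 }, Right { -1/2; 0 } — simplest -5/8
RBRBB: Left { -1; -3/4; -5/8 }, Right { -1/2; 0 } — simplest -9/16
RBRBBR: Left { -1; -3/4; -5/8 }, Right { -9/16; -1/2; 0 } — simplest -19/32
RBRBBRR: Left { -1; -3/4; -5/8 }, Right { -19/32; -9/16; -1/2; 0 } — simplest -39/64
RBRBBRRR: Left { -1; -3/4; -5/8 }, Right { -39/64; -19/32; -9/16; -1/2; 0 } — simplest -79/128
RBRBBRRRR: Left { -1; -3/4; -5/8 }, Right { -79/128; -39/64; -19/32; -9/16; -1/2; 0 } — simplest -159/256
RBRBBRRRRB: Left { -1; -3/4; -5/8; -159/256 }, Right { -79/128; -39/64; -19/32; -9/16; -1/2; 0 } — simplest -317/512
RBRBBRRRRBR: Left { -1; -3/4; -5/8; -159/256 }, Right { -317/512; -79/128; -39/64; -19/32; -9/16; -1/2; 0 } — simplest -635/1024
RBRBBRRRRBRB: Left { -1; -3/4; -5/8; -159/256; -635/1024 }, Right { -317/512; -79/128; -39/64; -19/32; -9/16; -1/2; 0 } — simplest -1269/2048
RBRBBRRRRBRBB: Left { -1; -3/4; -5/8; -159/256; -635/1024; -1269/2048 }, Right { -317/512; -79/128; -39/64; -19/32; -9/16; -1/2; 0 } — simplest -2537/4096
RBRBBRRRRBRBBB: Left { -1; -3/4; -5/8; -159/256; -635/1024; -1269/2048; -2537/4096 }, Right { -317/512; -79/128; -39/64; -19/32; -9/16; -1/2; 0 } — simplest -5073/8192
RBRBBRRRRBRBBBR: Left { -1; -3/4; -5/8; -159/256; -635/1024; -1269/2048; -2537/4096 }, Right { -5073/8192; -317/512; -79/128; -39/64; -19/32; -9/16; -1/2; 0 } — simplest -10147/16384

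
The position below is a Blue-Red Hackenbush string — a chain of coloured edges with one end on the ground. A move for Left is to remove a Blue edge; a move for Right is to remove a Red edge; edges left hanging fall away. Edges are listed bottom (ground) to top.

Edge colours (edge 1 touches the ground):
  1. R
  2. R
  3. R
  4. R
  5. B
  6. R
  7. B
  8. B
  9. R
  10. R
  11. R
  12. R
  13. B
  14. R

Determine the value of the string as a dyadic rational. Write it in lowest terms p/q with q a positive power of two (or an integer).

-3707/1024

Recurse on prefixes of the 14-edge string R R R R B R B B R R R R B R:
1 of 14 · R · max L −∞ · min R 0 -> -1
2 of 14 · RR · max L −∞ · min R -1 -> -2
3 of 14 · RRR · max L −∞ · min R -2 -> -3
4 of 14 · RRRR · max L −∞ · min R -3 -> -4
5 of 14 · RRRRB · max L -4 · min R -3 -> -7/2
6 of 14 · RRRRBR · max L -4 · min R -7/2 -> -15/4
7 of 14 · RRRRBRB · max L -15/4 · min R -7/2 -> -29/8
8 of 14 · RRRRBRBB · max L -29/8 · min R -7/2 -> -57/16
9 of 14 · RRRRBRBBR · max L -29/8 · min R -57/16 -> -115/32
10 of 14 · RRRRBRBBRR · max L -29/8 · min R -115/32 -> -231/64
11 of 14 · RRRRBRBBRRR · max L -29/8 · min R -231/64 -> -463/128
12 of 14 · RRRRBRBBRRRR · max L -29/8 · min R -463/128 -> -927/256
13 of 14 · RRRRBRBBRRRRB · max L -927/256 · min R -463/128 -> -1853/512
14 of 14 · RRRRBRBBRRRRBR · max L -927/256 · min R -1853/512 -> -3707/1024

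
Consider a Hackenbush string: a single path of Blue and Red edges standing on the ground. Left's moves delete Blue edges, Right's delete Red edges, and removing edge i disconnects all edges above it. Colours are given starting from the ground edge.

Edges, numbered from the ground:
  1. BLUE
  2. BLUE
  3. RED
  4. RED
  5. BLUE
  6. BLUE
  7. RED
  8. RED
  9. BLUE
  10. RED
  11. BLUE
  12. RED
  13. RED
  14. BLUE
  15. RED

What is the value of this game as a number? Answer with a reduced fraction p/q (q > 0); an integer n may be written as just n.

Build value(s[:k]) for k = 1..15, string s = BLUE BLUE RED RED BLUE BLUE RED RED BLUE RED BLUE RED RED BLUE RED.
value(B) = { 0 |  } => 1
value(BB) = { 0, 1 |  } => 2
value(BBR) = { 0, 1 | 2 } => 3/2
value(BBRR) = { 0, 1 | 3/2, 2 } => 5/4
value(BBRRB) = { 0, 1, 5/4 | 3/2, 2 } => 11/8
value(BBRRBB) = { 0, 1, 5/4, 11/8 | 3/2, 2 } => 23/16
value(BBRRBBR) = { 0, 1, 5/4, 11/8 | 23/16, 3/2, 2 } => 45/32
value(BBRRBBRR) = { 0, 1, 5/4, 11/8 | 45/32, 23/16, 3/2, 2 } => 89/64
value(BBRRBBRRB) = { 0, 1, 5/4, 11/8, 89/64 | 45/32, 23/16, 3/2, 2 } => 179/128
value(BBRRBBRRBR) = { 0, 1, 5/4, 11/8, 89/64 | 179/128, 45/32, 23/16, 3/2, 2 } => 357/256
value(BBRRBBRRBRB) = { 0, 1, 5/4, 11/8, 89/64, 357/256 | 179/128, 45/32, 23/16, 3/2, 2 } => 715/512
value(BBRRBBRRBRBR) = { 0, 1, 5/4, 11/8, 89/64, 357/256 | 715/512, 179/128, 45/32, 23/16, 3/2, 2 } => 1429/1024
value(BBRRBBRRBRBRR) = { 0, 1, 5/4, 11/8, 89/64, 357/256 | 1429/1024, 715/512, 179/128, 45/32, 23/16, 3/2, 2 } => 2857/2048
value(BBRRBBRRBRBRRB) = { 0, 1, 5/4, 11/8, 89/64, 357/256, 2857/2048 | 1429/1024, 715/512, 179/128, 45/32, 23/16, 3/2, 2 } => 5715/4096
value(BBRRBBRRBRBRRBR) = { 0, 1, 5/4, 11/8, 89/64, 357/256, 2857/2048 | 5715/4096, 1429/1024, 715/512, 179/128, 45/32, 23/16, 3/2, 2 } => 11429/8192

11429/8192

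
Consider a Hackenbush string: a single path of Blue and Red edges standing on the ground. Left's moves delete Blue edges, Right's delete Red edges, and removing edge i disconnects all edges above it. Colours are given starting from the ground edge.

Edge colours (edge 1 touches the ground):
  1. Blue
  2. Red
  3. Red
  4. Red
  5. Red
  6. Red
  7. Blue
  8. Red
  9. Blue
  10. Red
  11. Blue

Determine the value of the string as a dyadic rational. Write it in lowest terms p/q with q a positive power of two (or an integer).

B: Left { 0 }, Right { (no moves) } → simplest 1
BR: Left { 0 }, Right { 1 } → simplest 1/2
BRR: Left { 0 }, Right { 1/2,1 } → simplest 1/4
BRRR: Left { 0 }, Right { 1/4,1/2,1 } → simplest 1/8
BRRRR: Left { 0 }, Right { 1/8,1/4,1/2,1 } → simplest 1/16
BRRRRR: Left { 0 }, Right { 1/16,1/8,1/4,1/2,1 } → simplest 1/32
BRRRRRB: Left { 0,1/32 }, Right { 1/16,1/8,1/4,1/2,1 } → simplest 3/64
BRRRRRBR: Left { 0,1/32 }, Right { 3/64,1/16,1/8,1/4,1/2,1 } → simplest 5/128
BRRRRRBRB: Left { 0,1/32,5/128 }, Right { 3/64,1/16,1/8,1/4,1/2,1 } → simplest 11/256
BRRRRRBRBR: Left { 0,1/32,5/128 }, Right { 11/256,3/64,1/16,1/8,1/4,1/2,1 } → simplest 21/512
BRRRRRBRBRB: Left { 0,1/32,5/128,21/512 }, Right { 11/256,3/64,1/16,1/8,1/4,1/2,1 } → simplest 43/1024

43/1024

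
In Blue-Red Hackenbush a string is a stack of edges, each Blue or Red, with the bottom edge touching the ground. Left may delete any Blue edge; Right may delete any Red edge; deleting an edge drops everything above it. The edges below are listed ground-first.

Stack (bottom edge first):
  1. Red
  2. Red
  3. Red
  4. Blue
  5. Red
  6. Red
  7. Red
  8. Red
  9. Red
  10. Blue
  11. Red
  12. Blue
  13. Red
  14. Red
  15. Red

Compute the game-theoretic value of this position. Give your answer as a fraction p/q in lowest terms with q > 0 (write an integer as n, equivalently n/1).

Prefix values for Red Red Red Blue Red Red Red Red Red Blue Red Blue Red Red Red via {L|R} + simplicity:
edge 1 of 15 (Red): { (no moves) | 0 } — -1
edge 2 of 15 (Red): { (no moves) | -1,0 } — -2
edge 3 of 15 (Red): { (no moves) | -2,-1,0 } — -3
edge 4 of 15 (Blue): { -3 | -2,-1,0 } — -5/2
edge 5 of 15 (Red): { -3 | -5/2,-2,-1,0 } — -11/4
edge 6 of 15 (Red): { -3 | -11/4,-5/2,-2,-1,0 } — -23/8
edge 7 of 15 (Red): { -3 | -23/8,-11/4,-5/2,-2,-1,0 } — -47/16
edge 8 of 15 (Red): { -3 | -47/16,-23/8,-11/4,-5/2,-2,-1,0 } — -95/32
edge 9 of 15 (Red): { -3 | -95/32,-47/16,-23/8,-11/4,-5/2,-2,-1,0 } — -191/64
edge 10 of 15 (Blue): { -3,-191/64 | -95/32,-47/16,-23/8,-11/4,-5/2,-2,-1,0 } — -381/128
edge 11 of 15 (Red): { -3,-191/64 | -381/128,-95/32,-47/16,-23/8,-11/4,-5/2,-2,-1,0 } — -763/256
edge 12 of 15 (Blue): { -3,-191/64,-763/256 | -381/128,-95/32,-47/16,-23/8,-11/4,-5/2,-2,-1,0 } — -1525/512
edge 13 of 15 (Red): { -3,-191/64,-763/256 | -1525/512,-381/128,-95/32,-47/16,-23/8,-11/4,-5/2,-2,-1,0 } — -3051/1024
edge 14 of 15 (Red): { -3,-191/64,-763/256 | -3051/1024,-1525/512,-381/128,-95/32,-47/16,-23/8,-11/4,-5/2,-2,-1,0 } — -6103/2048
edge 15 of 15 (Red): { -3,-191/64,-763/256 | -6103/2048,-3051/1024,-1525/512,-381/128,-95/32,-47/16,-23/8,-11/4,-5/2,-2,-1,0 } — -12207/4096

-12207/4096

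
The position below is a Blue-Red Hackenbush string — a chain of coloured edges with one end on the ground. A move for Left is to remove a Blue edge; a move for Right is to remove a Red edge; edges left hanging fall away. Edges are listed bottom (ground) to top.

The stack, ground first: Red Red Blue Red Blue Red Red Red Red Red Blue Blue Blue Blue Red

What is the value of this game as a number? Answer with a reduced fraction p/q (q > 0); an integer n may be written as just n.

-14275/8192

Prefix values for Red Red Blue Red Blue Red Red Red Red Red Blue Blue Blue Blue Red via {L|R} + simplicity:
step 1: add Red to get R; options L={ · } R={ 0 } gives -1
step 2: add Red to get RR; options L={ · } R={ -1,0 } gives -2
step 3: add Blue to get RRB; options L={ -2 } R={ -1,0 } gives -3/2
step 4: add Red to get RRBR; options L={ -2 } R={ -3/2,-1,0 } gives -7/4
step 5: add Blue to get RRBRB; options L={ -2,-7/4 } R={ -3/2,-1,0 } gives -13/8
step 6: add Red to get RRBRBR; options L={ -2,-7/4 } R={ -13/8,-3/2,-1,0 } gives -27/16
step 7: add Red to get RRBRBRR; options L={ -2,-7/4 } R={ -27/16,-13/8,-3/2,-1,0 } gives -55/32
step 8: add Red to get RRBRBRRR; options L={ -2,-7/4 } R={ -55/32,-27/16,-13/8,-3/2,-1,0 } gives -111/64
step 9: add Red to get RRBRBRRRR; options L={ -2,-7/4 } R={ -111/64,-55/32,-27/16,-13/8,-3/2,-1,0 } gives -223/128
step 10: add Red to get RRBRBRRRRR; options L={ -2,-7/4 } R={ -223/128,-111/64,-55/32,-27/16,-13/8,-3/2,-1,0 } gives -447/256
step 11: add Blue to get RRBRBRRRRRB; options L={ -2,-7/4,-447/256 } R={ -223/128,-111/64,-55/32,-27/16,-13/8,-3/2,-1,0 } gives -893/512
step 12: add Blue to get RRBRBRRRRRBB; options L={ -2,-7/4,-447/256,-893/512 } R={ -223/128,-111/64,-55/32,-27/16,-13/8,-3/2,-1,0 } gives -1785/1024
step 13: add Blue to get RRBRBRRRRRBBB; options L={ -2,-7/4,-447/256,-893/512,-1785/1024 } R={ -223/128,-111/64,-55/32,-27/16,-13/8,-3/2,-1,0 } gives -3569/2048
step 14: add Blue to get RRBRBRRRRRBBBB; options L={ -2,-7/4,-447/256,-893/512,-1785/1024,-3569/2048 } R={ -223/128,-111/64,-55/32,-27/16,-13/8,-3/2,-1,0 } gives -7137/4096
step 15: add Red to get RRBRBRRRRRBBBBR; options L={ -2,-7/4,-447/256,-893/512,-1785/1024,-3569/2048 } R={ -7137/4096,-223/128,-111/64,-55/32,-27/16,-13/8,-3/2,-1,0 } gives -14275/8192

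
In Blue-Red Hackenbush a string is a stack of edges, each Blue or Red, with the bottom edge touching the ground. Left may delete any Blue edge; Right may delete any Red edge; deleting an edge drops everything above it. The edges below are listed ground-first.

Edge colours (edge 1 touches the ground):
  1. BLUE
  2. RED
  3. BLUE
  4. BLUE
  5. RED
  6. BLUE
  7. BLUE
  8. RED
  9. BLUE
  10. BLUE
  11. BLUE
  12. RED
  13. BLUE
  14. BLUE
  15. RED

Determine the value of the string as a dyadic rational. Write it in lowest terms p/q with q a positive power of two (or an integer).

14061/16384

g(B) = { 0 | none } = 1
g(BR) = { 0 | 1 } = 1/2
g(BRB) = { 0 1/2 | 1 } = 3/4
g(BRBB) = { 0 1/2 3/4 | 1 } = 7/8
g(BRBBR) = { 0 1/2 3/4 | 7/8 1 } = 13/16
g(BRBBRB) = { 0 1/2 3/4 13/16 | 7/8 1 } = 27/32
g(BRBBRBB) = { 0 1/2 3/4 13/16 27/32 | 7/8 1 } = 55/64
g(BRBBRBBR) = { 0 1/2 3/4 13/16 27/32 | 55/64 7/8 1 } = 109/128
g(BRBBRBBRB) = { 0 1/2 3/4 13/16 27/32 109/128 | 55/64 7/8 1 } = 219/256
g(BRBBRBBRBB) = { 0 1/2 3/4 13/16 27/32 109/128 219/256 | 55/64 7/8 1 } = 439/512
g(BRBBRBBRBBB) = { 0 1/2 3/4 13/16 27/32 109/128 219/256 439/512 | 55/64 7/8 1 } = 879/1024
g(BRBBRBBRBBBR) = { 0 1/2 3/4 13/16 27/32 109/128 219/256 439/512 | 879/1024 55/64 7/8 1 } = 1757/2048
g(BRBBRBBRBBBRB) = { 0 1/2 3/4 13/16 27/32 109/128 219/256 439/512 1757/2048 | 879/1024 55/64 7/8 1 } = 3515/4096
g(BRBBRBBRBBBRBB) = { 0 1/2 3/4 13/16 27/32 109/128 219/256 439/512 1757/2048 3515/4096 | 879/1024 55/64 7/8 1 } = 7031/8192
g(BRBBRBBRBBBRBBR) = { 0 1/2 3/4 13/16 27/32 109/128 219/256 439/512 1757/2048 3515/4096 | 7031/8192 879/1024 55/64 7/8 1 } = 14061/16384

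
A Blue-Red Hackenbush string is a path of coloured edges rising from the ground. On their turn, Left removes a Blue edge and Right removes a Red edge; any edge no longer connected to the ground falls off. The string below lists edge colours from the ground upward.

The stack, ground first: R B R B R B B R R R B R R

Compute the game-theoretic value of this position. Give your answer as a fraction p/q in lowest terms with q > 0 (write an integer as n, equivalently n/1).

-2679/4096

R: Left { · }, Right { 0 } — simplest -1
RB: Left { -1 }, Right { 0 } — simplest -1/2
RBR: Left { -1 }, Right { -1/2, 0 } — simplest -3/4
RBRB: Left { -1, -3/4 }, Right { -1/2, 0 } — simplest -5/8
RBRBR: Left { -1, -3/4 }, Right { -5/8, -1/2, 0 } — simplest -11/16
RBRBRB: Left { -1, -3/4, -11/16 }, Right { -5/8, -1/2, 0 } — simplest -21/32
RBRBRBB: Left { -1, -3/4, -11/16, -21/32 }, Right { -5/8, -1/2, 0 } — simplest -41/64
RBRBRBBR: Left { -1, -3/4, -11/16, -21/32 }, Right { -41/64, -5/8, -1/2, 0 } — simplest -83/128
RBRBRBBRR: Left { -1, -3/4, -11/16, -21/32 }, Right { -83/128, -41/64, -5/8, -1/2, 0 } — simplest -167/256
RBRBRBBRRR: Left { -1, -3/4, -11/16, -21/32 }, Right { -167/256, -83/128, -41/64, -5/8, -1/2, 0 } — simplest -335/512
RBRBRBBRRRB: Left { -1, -3/4, -11/16, -21/32, -335/512 }, Right { -167/256, -83/128, -41/64, -5/8, -1/2, 0 } — simplest -669/1024
RBRBRBBRRRBR: Left { -1, -3/4, -11/16, -21/32, -335/512 }, Right { -669/1024, -167/256, -83/128, -41/64, -5/8, -1/2, 0 } — simplest -1339/2048
RBRBRBBRRRBRR: Left { -1, -3/4, -11/16, -21/32, -335/512 }, Right { -1339/2048, -669/1024, -167/256, -83/128, -41/64, -5/8, -1/2, 0 } — simplest -2679/4096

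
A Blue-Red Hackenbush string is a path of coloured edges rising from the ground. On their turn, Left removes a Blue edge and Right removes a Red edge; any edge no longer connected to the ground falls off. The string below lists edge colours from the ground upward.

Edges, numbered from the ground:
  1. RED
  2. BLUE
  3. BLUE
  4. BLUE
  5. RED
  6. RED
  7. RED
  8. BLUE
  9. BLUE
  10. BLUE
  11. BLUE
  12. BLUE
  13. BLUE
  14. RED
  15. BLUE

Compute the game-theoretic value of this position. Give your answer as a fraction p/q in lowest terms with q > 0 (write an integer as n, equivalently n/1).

-3589/16384

Recurse on prefixes of the 15-edge string RED BLUE BLUE BLUE RED RED RED BLUE BLUE BLUE BLUE BLUE BLUE RED BLUE:
1 of 15 · R · max L −∞ · min R 0 = -1
2 of 15 · RB · max L -1 · min R 0 = -1/2
3 of 15 · RBB · max L -1/2 · min R 0 = -1/4
4 of 15 · RBBB · max L -1/4 · min R 0 = -1/8
5 of 15 · RBBBR · max L -1/4 · min R -1/8 = -3/16
6 of 15 · RBBBRR · max L -1/4 · min R -3/16 = -7/32
7 of 15 · RBBBRRR · max L -1/4 · min R -7/32 = -15/64
8 of 15 · RBBBRRRB · max L -15/64 · min R -7/32 = -29/128
9 of 15 · RBBBRRRBB · max L -29/128 · min R -7/32 = -57/256
10 of 15 · RBBBRRRBBB · max L -57/256 · min R -7/32 = -113/512
11 of 15 · RBBBRRRBBBB · max L -113/512 · min R -7/32 = -225/1024
12 of 15 · RBBBRRRBBBBB · max L -225/1024 · min R -7/32 = -449/2048
13 of 15 · RBBBRRRBBBBBB · max L -449/2048 · min R -7/32 = -897/4096
14 of 15 · RBBBRRRBBBBBBR · max L -449/2048 · min R -897/4096 = -1795/8192
15 of 15 · RBBBRRRBBBBBBRB · max L -1795/8192 · min R -897/4096 = -3589/16384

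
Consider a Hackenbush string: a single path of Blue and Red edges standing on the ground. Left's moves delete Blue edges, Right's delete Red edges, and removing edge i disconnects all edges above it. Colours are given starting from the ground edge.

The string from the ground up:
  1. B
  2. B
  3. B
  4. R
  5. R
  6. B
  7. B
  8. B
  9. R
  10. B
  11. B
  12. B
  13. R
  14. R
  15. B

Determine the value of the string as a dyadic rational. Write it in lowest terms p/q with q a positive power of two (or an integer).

10099/4096

Prefix values for B B B R R B B B R B B B R R B via {L|R} + simplicity:
1 of 15 · B · max L 0 · min R +∞ — 1
2 of 15 · BB · max L 1 · min R +∞ — 2
3 of 15 · BBB · max L 2 · min R +∞ — 3
4 of 15 · BBBR · max L 2 · min R 3 — 5/2
5 of 15 · BBBRR · max L 2 · min R 5/2 — 9/4
6 of 15 · BBBRRB · max L 9/4 · min R 5/2 — 19/8
7 of 15 · BBBRRBB · max L 19/8 · min R 5/2 — 39/16
8 of 15 · BBBRRBBB · max L 39/16 · min R 5/2 — 79/32
9 of 15 · BBBRRBBBR · max L 39/16 · min R 79/32 — 157/64
10 of 15 · BBBRRBBBRB · max L 157/64 · min R 79/32 — 315/128
11 of 15 · BBBRRBBBRBB · max L 315/128 · min R 79/32 — 631/256
12 of 15 · BBBRRBBBRBBB · max L 631/256 · min R 79/32 — 1263/512
13 of 15 · BBBRRBBBRBBBR · max L 631/256 · min R 1263/512 — 2525/1024
14 of 15 · BBBRRBBBRBBBRR · max L 631/256 · min R 2525/1024 — 5049/2048
15 of 15 · BBBRRBBBRBBBRRB · max L 5049/2048 · min R 2525/1024 — 10099/4096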